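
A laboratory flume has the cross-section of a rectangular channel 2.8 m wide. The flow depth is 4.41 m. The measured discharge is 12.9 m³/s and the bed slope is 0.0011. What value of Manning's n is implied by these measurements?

n = 0.0331

Flow area A = b·y = 2.8 × 4.41 = 12.35 m². Wetted perimeter P = b + 2y = 2.8 + 2×4.41 = 11.62 m.
Hydraulic radius R = A/P = 12.35/11.62 = 1.063 m.
Rearranging Manning's equation: n = (1/Q) A R^(2/3) S^(1/2) = (1/12.9) × 12.35 × 1.063^(2/3) × √0.0011 = 0.0331.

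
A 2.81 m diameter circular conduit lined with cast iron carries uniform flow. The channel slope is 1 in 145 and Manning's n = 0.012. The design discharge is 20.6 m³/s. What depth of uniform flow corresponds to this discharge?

Manning's equation rearranged: A R^(2/3) = nQ / (1·√S) = 0.012 × 20.6 / (√0.006897) = 2.977.
Trying y = 1.93 m: A R^(2/3) = 4.001 — high.
Trying y = 1.58 m: A R^(2/3) = 2.974 — matches.

y_n = 1.58 m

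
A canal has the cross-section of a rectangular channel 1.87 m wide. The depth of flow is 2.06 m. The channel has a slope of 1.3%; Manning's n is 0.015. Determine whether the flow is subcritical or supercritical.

Flow area A = b·y = 1.87 × 2.06 = 3.852 m². Wetted perimeter P = b + 2y = 1.87 + 2×2.06 = 5.99 m.
Hydraulic radius R = A/P = 3.852/5.99 = 0.6431 m.
V = (1/n) R^(2/3) √S = (1/0.015) × 0.6431^(2/3) × √0.013 = 5.663 m/s. Hydraulic depth D_h = A/T = 3.852/1.87 = 2.06 m.
Froude number Fr = V/√(g·D_h) = 5.663/√(9.81×2.06) = 1.26, which is greater than 1, so the flow is supercritical.

supercritical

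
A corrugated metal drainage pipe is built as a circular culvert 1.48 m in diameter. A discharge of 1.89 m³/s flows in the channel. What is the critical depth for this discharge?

At critical depth, Q² T / (g A³) = 1, i.e. A³/T = Q²/g = 1.89²/9.81 = 0.3641.
At y = 0.775 m: A³/T = 0.513 — too large.
At y = 0.52 m: A³/T = 0.1111 — too small.
At y = 0.708 m: A³/T = 0.3632 — ≈ 0.3641.

y_c = 0.708 m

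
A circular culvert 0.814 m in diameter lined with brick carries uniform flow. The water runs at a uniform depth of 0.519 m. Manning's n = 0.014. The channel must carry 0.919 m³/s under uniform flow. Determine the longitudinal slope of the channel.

For a circular section of diameter D = 0.814 m at depth y = 0.519 m, the central angle is θ = 2 arccos(1 − 2y/D) = 3.699 rad. Then A = (D²/8)(θ − sin θ) = 0.3502 m² and P = Dθ/2 = 1.506 m.
Hydraulic radius R = A/P = 0.3502/1.506 = 0.2326 m.
From Manning's equation, S = [nQ / (1 A R^(2/3))]² = [0.014 × 0.919 / (1 × 0.3502 × 0.2326^(2/3))]² = 0.00944.

S = 0.00944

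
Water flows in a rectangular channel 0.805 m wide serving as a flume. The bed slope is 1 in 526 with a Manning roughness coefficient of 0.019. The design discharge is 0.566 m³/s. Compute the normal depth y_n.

Manning's equation rearranged: A R^(2/3) = nQ / (1·√S) = 0.019 × 0.566 / (√0.001901) = 0.2466.
Trying y = 0.845 m: A R^(2/3) = 0.286 — over.
Trying y = 0.749 m: A R^(2/3) = 0.2468 — matches.

y_n = 0.749 m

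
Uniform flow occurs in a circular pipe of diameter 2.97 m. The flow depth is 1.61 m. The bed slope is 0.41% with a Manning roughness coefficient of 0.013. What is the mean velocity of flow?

V = 4.17 m/s

For a circular section of diameter D = 2.97 m at depth y = 1.61 m, the central angle is θ = 2 arccos(1 − 2y/D) = 3.31 rad. Then A = (D²/8)(θ − sin θ) = 3.835 m² and P = Dθ/2 = 4.916 m.
Hydraulic radius R = A/P = 3.835/4.916 = 0.7801 m.
From Manning's equation, V = (1/n) R^(2/3) S^(1/2) = (1/0.013) × 0.7801^(2/3) × 0.0041^(1/2) = 4.17 m/s.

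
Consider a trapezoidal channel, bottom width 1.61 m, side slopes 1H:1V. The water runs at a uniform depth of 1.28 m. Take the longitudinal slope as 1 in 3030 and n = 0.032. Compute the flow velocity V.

V = 0.451 m/s

With bottom width b = 1.61 m and side slope z = 1: A = (b + zy)y = (1.61 + 1×1.28)×1.28 = 3.699 m²; P = b + 2y√(1+z²) = 1.61 + 2×1.28×1.414 = 5.23 m.
Hydraulic radius R = A/P = 3.699/5.23 = 0.7073 m.
From Manning's equation, V = (1/n) R^(2/3) S^(1/2) = (1/0.032) × 0.7073^(2/3) × 0.00033^(1/2) = 0.451 m/s.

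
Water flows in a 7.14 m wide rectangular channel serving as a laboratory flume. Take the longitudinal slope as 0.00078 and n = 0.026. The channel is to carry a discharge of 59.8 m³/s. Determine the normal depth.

y_n = 4.83 m

Manning's equation rearranged: A R^(2/3) = nQ / (1·√S) = 0.026 × 59.8 / (√0.00078) = 55.67.
At y = 5.56 m: A R^(2/3) = 66.62 — too large.
At y = 3.92 m: A R^(2/3) = 42.46 — too small.
At y = 4.83 m: A R^(2/3) = 55.7 — close enough.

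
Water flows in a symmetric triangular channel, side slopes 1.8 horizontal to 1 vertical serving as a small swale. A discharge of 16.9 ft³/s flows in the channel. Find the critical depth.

At critical depth, Q² T / (g A³) = 1, i.e. A³/T = Q²/g = 16.9²/32.2 = 8.87.
At y = 1.07 ft: A³/T = 2.272 — low.
At y = 1.76 ft: A³/T = 27.36 — high.
At y = 1.41 ft: A³/T = 9.028 — matches.

y_c = 1.41 ft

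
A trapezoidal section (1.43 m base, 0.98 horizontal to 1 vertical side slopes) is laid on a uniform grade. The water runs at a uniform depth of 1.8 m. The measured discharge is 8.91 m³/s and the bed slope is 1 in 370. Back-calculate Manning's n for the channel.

With bottom width b = 1.43 m and side slope z = 0.98: A = (b + zy)y = (1.43 + 0.98×1.8)×1.8 = 5.749 m²; P = b + 2y√(1+z²) = 1.43 + 2×1.8×1.4 = 6.471 m.
Hydraulic radius R = A/P = 5.749/6.471 = 0.8885 m.
Rearranging Manning's equation: n = (1/Q) A R^(2/3) S^(1/2) = (1/8.91) × 5.749 × 0.8885^(2/3) × √0.002703 = 0.031.

n = 0.031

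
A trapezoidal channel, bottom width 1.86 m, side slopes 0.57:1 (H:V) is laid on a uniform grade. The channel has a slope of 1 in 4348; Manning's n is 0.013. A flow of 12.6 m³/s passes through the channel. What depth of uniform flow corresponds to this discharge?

y_n = 2.81 m

Manning's equation rearranged: A R^(2/3) = nQ / (1·√S) = 0.013 × 12.6 / (√0.00023) = 10.8.
At y = 1.93 m: A R^(2/3) = 5.351 — short.
At y = 2.81 m: A R^(2/3) = 10.79 — matches.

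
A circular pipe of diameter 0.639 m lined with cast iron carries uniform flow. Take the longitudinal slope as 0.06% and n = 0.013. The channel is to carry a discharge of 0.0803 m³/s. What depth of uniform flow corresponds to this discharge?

Manning's equation rearranged: A R^(2/3) = nQ / (1·√S) = 0.013 × 0.0803 / (√0.0006) = 0.04262.
At y = 0.33 m: A R^(2/3) = 0.04985 — high.
At y = 0.301 m: A R^(2/3) = 0.04261 — close enough.

y_n = 0.301 m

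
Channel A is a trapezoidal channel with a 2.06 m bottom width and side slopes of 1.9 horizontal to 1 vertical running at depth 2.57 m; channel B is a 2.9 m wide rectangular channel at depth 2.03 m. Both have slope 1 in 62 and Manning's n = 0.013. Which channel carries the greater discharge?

Channel A: With bottom width b = 2.06 m and side slope z = 1.9: A = (b + zy)y = (2.06 + 1.9×2.57)×2.57 = 17.84 m²; P = b + 2y√(1+z²) = 2.06 + 2×2.57×2.147 = 13.1 m. Hydraulic radius R = A/P = 17.84/13.1 = 1.363 m. Q_A = (1/0.013)·17.84·1.363^(2/3)·√0.01613 = 214.2 m³/s.
Channel B: Flow area A = b·y = 2.9 × 2.03 = 5.887 m². Wetted perimeter P = b + 2y = 2.9 + 2×2.03 = 6.96 m. Hydraulic radius R = A/P = 5.887/6.96 = 0.8458 m. Q_B = (1/0.013)·5.887·0.8458^(2/3)·√0.01613 = 51.44 m³/s.
Q_A = 214.2 m³/s vs Q_B = 51.44 m³/s, so channel A carries more.

channel A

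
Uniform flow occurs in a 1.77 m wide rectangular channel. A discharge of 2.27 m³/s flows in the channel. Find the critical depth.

y_c = 0.551 m

For a rectangular channel, critical depth y_c = (q²/g)^(1/3) where q = Q/b = 2.27/1.77 = 1.282 m²/s.
So y_c = (1.282²/9.81)^(1/3) = 0.551 m.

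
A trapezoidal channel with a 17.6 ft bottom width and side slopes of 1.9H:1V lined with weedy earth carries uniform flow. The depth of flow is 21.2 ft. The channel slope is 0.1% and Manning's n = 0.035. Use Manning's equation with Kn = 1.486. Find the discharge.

With bottom width b = 17.6 ft and side slope z = 1.9: A = (b + zy)y = (17.6 + 1.9×21.2)×21.2 = 1227 ft²; P = b + 2y√(1+z²) = 17.6 + 2×21.2×2.147 = 108.6 ft.
Hydraulic radius R = A/P = 1227/108.6 = 11.3 ft.
Manning's equation: Q = (1.486/n) A R^(2/3) S^(1/2) = (1.486/0.035) × 1227 × 11.3^(2/3) × 0.001^(1/2) = 8290 ft³/s.

Q = 8290 ft³/s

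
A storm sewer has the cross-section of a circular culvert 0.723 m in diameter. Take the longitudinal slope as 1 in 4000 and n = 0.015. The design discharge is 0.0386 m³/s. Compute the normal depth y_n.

y_n = 0.261 m

Manning's equation rearranged: A R^(2/3) = nQ / (1·√S) = 0.015 × 0.0386 / (√0.00025) = 0.03662.
Try y = 0.313 m: A R^(2/3) = 0.05103 — too large.
Try y = 0.182 m: A R^(2/3) = 0.01823 — too small.
Try y = 0.261 m: A R^(2/3) = 0.03658 — ≈ 0.03662.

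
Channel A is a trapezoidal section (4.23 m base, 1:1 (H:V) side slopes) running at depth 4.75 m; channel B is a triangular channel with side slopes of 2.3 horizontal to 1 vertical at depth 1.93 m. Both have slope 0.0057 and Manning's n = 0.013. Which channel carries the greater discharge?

Channel A: With bottom width b = 4.23 m and side slope z = 1: A = (b + zy)y = (4.23 + 1×4.75)×4.75 = 42.66 m²; P = b + 2y√(1+z²) = 4.23 + 2×4.75×1.414 = 17.67 m. Hydraulic radius R = A/P = 42.66/17.67 = 2.415 m. Q_A = (1/0.013)·42.66·2.415^(2/3)·√0.0057 = 445.9 m³/s.
Channel B: For a triangular section with side slope z = 2.3: A = zy² = 2.3×1.93² = 8.567 m²; P = 2y√(1+z²) = 2×1.93×2.508 = 9.681 m. Hydraulic radius R = A/P = 8.567/9.681 = 0.885 m. Q_B = (1/0.013)·8.567·0.885^(2/3)·√0.0057 = 45.86 m³/s.
Q_A = 445.9 m³/s vs Q_B = 45.86 m³/s, so channel A carries more.

channel A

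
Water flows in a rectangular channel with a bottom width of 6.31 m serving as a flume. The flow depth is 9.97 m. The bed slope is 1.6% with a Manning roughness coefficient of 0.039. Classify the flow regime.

subcritical

Flow area A = b·y = 6.31 × 9.97 = 62.91 m². Wetted perimeter P = b + 2y = 6.31 + 2×9.97 = 26.25 m.
Hydraulic radius R = A/P = 62.91/26.25 = 2.397 m.
V = (1/n) R^(2/3) √S = (1/0.039) × 2.397^(2/3) × √0.016 = 5.808 m/s. Hydraulic depth D_h = A/T = 62.91/6.31 = 9.97 m.
Froude number Fr = V/√(g·D_h) = 5.808/√(9.81×9.97) = 0.587, which is less than 1, so the flow is subcritical.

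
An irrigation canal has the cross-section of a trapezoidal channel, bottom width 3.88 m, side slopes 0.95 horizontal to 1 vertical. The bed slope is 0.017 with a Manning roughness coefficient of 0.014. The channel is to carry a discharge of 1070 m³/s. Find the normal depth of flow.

Manning's equation rearranged: A R^(2/3) = nQ / (1·√S) = 0.014 × 1070 / (√0.017) = 114.9.
At y = 7.61 m: A R^(2/3) = 191.1 — too large.
At y = 5.07 m: A R^(2/3) = 80.52 — too small.
At y = 6.01 m: A R^(2/3) = 115 — ≈ 114.9.

y_n = 6.01 m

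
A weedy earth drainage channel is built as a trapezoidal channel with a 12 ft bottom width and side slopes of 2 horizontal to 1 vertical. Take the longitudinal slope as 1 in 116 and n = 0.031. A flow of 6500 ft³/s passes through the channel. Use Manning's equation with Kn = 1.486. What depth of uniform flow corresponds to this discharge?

y_n = 11.8 ft

Manning's equation rearranged: A R^(2/3) = nQ / (1.486·√S) = 0.031 × 6500 / (1.486 × √0.008621) = 1460.
Trying y = 14.1 ft: A R^(2/3) = 2182 — too large.
Trying y = 11.8 ft: A R^(2/3) = 1461 — close enough.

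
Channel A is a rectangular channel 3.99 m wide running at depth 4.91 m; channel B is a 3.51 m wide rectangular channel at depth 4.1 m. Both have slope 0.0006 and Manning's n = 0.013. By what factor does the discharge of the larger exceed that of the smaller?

1.5

Channel A: Flow area A = b·y = 3.99 × 4.91 = 19.59 m². Wetted perimeter P = b + 2y = 3.99 + 2×4.91 = 13.81 m. Hydraulic radius R = A/P = 19.59/13.81 = 1.419 m. Q_A = (1/0.013)·19.59·1.419^(2/3)·√0.0006 = 46.6 m³/s.
Channel B: Flow area A = b·y = 3.51 × 4.1 = 14.39 m². Wetted perimeter P = b + 2y = 3.51 + 2×4.1 = 11.71 m. Hydraulic radius R = A/P = 14.39/11.71 = 1.229 m. Q_B = (1/0.013)·14.39·1.229^(2/3)·√0.0006 = 31.11 m³/s.
The larger discharge is 46.6 m³/s and the smaller is 31.11 m³/s; the ratio is 1.5.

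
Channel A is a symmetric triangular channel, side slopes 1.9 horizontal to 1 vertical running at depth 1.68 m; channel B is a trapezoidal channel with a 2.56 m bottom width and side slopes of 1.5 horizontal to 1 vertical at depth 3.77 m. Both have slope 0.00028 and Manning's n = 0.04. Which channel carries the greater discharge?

channel B

Channel A: For a triangular section with side slope z = 1.9: A = zy² = 1.9×1.68² = 5.363 m²; P = 2y√(1+z²) = 2×1.68×2.147 = 7.214 m. Hydraulic radius R = A/P = 5.363/7.214 = 0.7433 m. Q_A = (1/0.04)·5.363·0.7433^(2/3)·√0.00028 = 1.841 m³/s.
Channel B: With bottom width b = 2.56 m and side slope z = 1.5: A = (b + zy)y = (2.56 + 1.5×3.77)×3.77 = 30.97 m²; P = b + 2y√(1+z²) = 2.56 + 2×3.77×1.803 = 16.15 m. Hydraulic radius R = A/P = 30.97/16.15 = 1.917 m. Q_B = (1/0.04)·30.97·1.917^(2/3)·√0.00028 = 20 m³/s.
Q_A = 1.841 m³/s vs Q_B = 20 m³/s, so channel B carries more.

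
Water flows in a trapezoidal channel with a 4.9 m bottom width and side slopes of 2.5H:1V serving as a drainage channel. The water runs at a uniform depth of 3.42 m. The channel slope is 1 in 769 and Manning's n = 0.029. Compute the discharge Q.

Q = 90 m³/s

With bottom width b = 4.9 m and side slope z = 2.5: A = (b + zy)y = (4.9 + 2.5×3.42)×3.42 = 46 m²; P = b + 2y√(1+z²) = 4.9 + 2×3.42×2.693 = 23.32 m.
Hydraulic radius R = A/P = 46/23.32 = 1.973 m.
Manning's equation: Q = (1/n) A R^(2/3) S^(1/2) = (1/0.029) × 46 × 1.973^(2/3) × 0.0013^(1/2) = 90 m³/s.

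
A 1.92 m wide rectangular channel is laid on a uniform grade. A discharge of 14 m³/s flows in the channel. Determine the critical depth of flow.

For a rectangular channel, critical depth y_c = (q²/g)^(1/3) where q = Q/b = 14/1.92 = 7.292 m²/s.
So y_c = (7.292²/9.81)^(1/3) = 1.76 m.

y_c = 1.76 m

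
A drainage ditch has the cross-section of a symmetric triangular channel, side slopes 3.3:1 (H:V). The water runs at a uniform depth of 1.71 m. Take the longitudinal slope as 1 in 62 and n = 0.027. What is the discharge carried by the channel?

For a triangular section with side slope z = 3.3: A = zy² = 3.3×1.71² = 9.65 m²; P = 2y√(1+z²) = 2×1.71×3.448 = 11.79 m.
Hydraulic radius R = A/P = 9.65/11.79 = 0.8183 m.
Manning's equation: Q = (1/n) A R^(2/3) S^(1/2) = (1/0.027) × 9.65 × 0.8183^(2/3) × 0.01613^(1/2) = 39.7 m³/s.

Q = 39.7 m³/s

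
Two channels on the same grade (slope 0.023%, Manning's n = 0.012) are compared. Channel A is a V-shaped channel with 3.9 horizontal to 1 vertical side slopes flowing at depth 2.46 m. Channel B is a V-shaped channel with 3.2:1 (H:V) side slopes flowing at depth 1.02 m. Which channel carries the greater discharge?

channel A

Channel A: For a triangular section with side slope z = 3.9: A = zy² = 3.9×2.46² = 23.6 m²; P = 2y√(1+z²) = 2×2.46×4.026 = 19.81 m. Hydraulic radius R = A/P = 23.6/19.81 = 1.191 m. Q_A = (1/0.012)·23.6·1.191^(2/3)·√0.00023 = 33.52 m³/s.
Channel B: For a triangular section with side slope z = 3.2: A = zy² = 3.2×1.02² = 3.329 m²; P = 2y√(1+z²) = 2×1.02×3.353 = 6.839 m. Hydraulic radius R = A/P = 3.329/6.839 = 0.4868 m. Q_B = (1/0.012)·3.329·0.4868^(2/3)·√0.00023 = 2.604 m³/s.
Q_A = 33.52 m³/s vs Q_B = 2.604 m³/s, so channel A carries more.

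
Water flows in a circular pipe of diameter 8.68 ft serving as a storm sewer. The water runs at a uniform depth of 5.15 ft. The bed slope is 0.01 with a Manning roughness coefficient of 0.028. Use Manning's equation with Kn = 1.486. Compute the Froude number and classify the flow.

For a circular section of diameter D = 8.68 ft at depth y = 5.15 ft, the central angle is θ = 2 arccos(1 − 2y/D) = 3.517 rad. Then A = (D²/8)(θ − sin θ) = 36.58 ft² and P = Dθ/2 = 15.26 ft.
Hydraulic radius R = A/P = 36.58/15.26 = 2.396 ft.
V = (1.486/n) R^(2/3) √S = (1.486/0.028) × 2.396^(2/3) × √0.01 = 9.503 ft/s. Hydraulic depth D_h = A/T = 36.58/8.527 = 4.289 ft.
Froude number Fr = V/√(g·D_h) = 9.503/√(32.2×4.289) = 0.809, which is less than 1, so the flow is subcritical.

subcritical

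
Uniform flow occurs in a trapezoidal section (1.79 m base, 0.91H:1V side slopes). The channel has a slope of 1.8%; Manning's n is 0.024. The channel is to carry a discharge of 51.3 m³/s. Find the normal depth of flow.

y_n = 2.25 m

Manning's equation rearranged: A R^(2/3) = nQ / (1·√S) = 0.024 × 51.3 / (√0.018) = 9.177.
At y = 1.93 m: A R^(2/3) = 6.737 — short.
At y = 2.82 m: A R^(2/3) = 14.67 — over.
At y = 2.25 m: A R^(2/3) = 9.181 — close enough.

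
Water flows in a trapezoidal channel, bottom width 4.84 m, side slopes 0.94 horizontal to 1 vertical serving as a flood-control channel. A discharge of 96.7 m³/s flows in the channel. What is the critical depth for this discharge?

At critical depth, Q² T / (g A³) = 1, i.e. A³/T = Q²/g = 96.7²/9.81 = 953.2.
Trying y = 3.33 m: A³/T = 1684 — too large.
Trying y = 2.22 m: A³/T = 403.4 — too small.
Trying y = 2.84 m: A³/T = 953 — ≈ 953.2.

y_c = 2.84 m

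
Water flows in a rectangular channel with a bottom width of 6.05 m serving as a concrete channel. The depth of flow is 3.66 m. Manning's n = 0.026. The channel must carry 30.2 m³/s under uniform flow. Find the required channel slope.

S = 0.000642

Flow area A = b·y = 6.05 × 3.66 = 22.14 m². Wetted perimeter P = b + 2y = 6.05 + 2×3.66 = 13.37 m.
Hydraulic radius R = A/P = 22.14/13.37 = 1.656 m.
From Manning's equation, S = [nQ / (1 A R^(2/3))]² = [0.026 × 30.2 / (1 × 22.14 × 1.656^(2/3))]² = 0.000642.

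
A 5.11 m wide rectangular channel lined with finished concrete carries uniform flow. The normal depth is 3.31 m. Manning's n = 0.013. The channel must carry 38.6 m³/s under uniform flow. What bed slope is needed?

S = 0.00054

Flow area A = b·y = 5.11 × 3.31 = 16.91 m². Wetted perimeter P = b + 2y = 5.11 + 2×3.31 = 11.73 m.
Hydraulic radius R = A/P = 16.91/11.73 = 1.442 m.
From Manning's equation, S = [nQ / (1 A R^(2/3))]² = [0.013 × 38.6 / (1 × 16.91 × 1.442^(2/3))]² = 0.00054.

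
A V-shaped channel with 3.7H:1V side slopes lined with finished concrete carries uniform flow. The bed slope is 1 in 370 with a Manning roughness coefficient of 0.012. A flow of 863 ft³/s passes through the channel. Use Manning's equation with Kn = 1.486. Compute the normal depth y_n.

y_n = 4.61 ft

Manning's equation rearranged: A R^(2/3) = nQ / (1.486·√S) = 0.012 × 863 / (1.486 × √0.002703) = 134.1.
Trying y = 3.57 ft: A R^(2/3) = 67.78 — too small.
Trying y = 4.61 ft: A R^(2/3) = 134 — matches.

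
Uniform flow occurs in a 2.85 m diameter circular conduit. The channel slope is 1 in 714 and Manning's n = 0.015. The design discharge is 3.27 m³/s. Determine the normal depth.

y_n = 0.987 m

Manning's equation rearranged: A R^(2/3) = nQ / (1·√S) = 0.015 × 3.27 / (√0.001401) = 1.311.
Try y = 0.856 m: A R^(2/3) = 0.9989 — too small.
Try y = 0.987 m: A R^(2/3) = 1.312 — close enough.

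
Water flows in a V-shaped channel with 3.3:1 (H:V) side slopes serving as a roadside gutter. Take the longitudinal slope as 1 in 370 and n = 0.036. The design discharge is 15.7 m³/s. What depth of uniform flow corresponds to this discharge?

Manning's equation rearranged: A R^(2/3) = nQ / (1·√S) = 0.036 × 15.7 / (√0.002703) = 10.87.
At y = 1.59 m: A R^(2/3) = 6.953 — too small.
At y = 2.09 m: A R^(2/3) = 14.42 — too large.
At y = 1.88 m: A R^(2/3) = 10.87 — close enough.

y_n = 1.88 m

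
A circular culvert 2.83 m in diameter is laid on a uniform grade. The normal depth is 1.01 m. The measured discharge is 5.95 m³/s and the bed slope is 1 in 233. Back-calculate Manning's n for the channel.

For a circular section of diameter D = 2.83 m at depth y = 1.01 m, the central angle is θ = 2 arccos(1 − 2y/D) = 2.561 rad. Then A = (D²/8)(θ − sin θ) = 2.015 m² and P = Dθ/2 = 3.624 m.
Hydraulic radius R = A/P = 2.015/3.624 = 0.556 m.
Rearranging Manning's equation: n = (1/Q) A R^(2/3) S^(1/2) = (1/5.95) × 2.015 × 0.556^(2/3) × √0.004292 = 0.015.

n = 0.015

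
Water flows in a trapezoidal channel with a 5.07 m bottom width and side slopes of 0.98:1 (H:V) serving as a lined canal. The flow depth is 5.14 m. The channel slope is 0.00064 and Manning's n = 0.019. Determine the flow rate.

With bottom width b = 5.07 m and side slope z = 0.98: A = (b + zy)y = (5.07 + 0.98×5.14)×5.14 = 51.95 m²; P = b + 2y√(1+z²) = 5.07 + 2×5.14×1.4 = 19.46 m.
Hydraulic radius R = A/P = 51.95/19.46 = 2.669 m.
Manning's equation: Q = (1/n) A R^(2/3) S^(1/2) = (1/0.019) × 51.95 × 2.669^(2/3) × 0.00064^(1/2) = 133 m³/s.

Q = 133 m³/s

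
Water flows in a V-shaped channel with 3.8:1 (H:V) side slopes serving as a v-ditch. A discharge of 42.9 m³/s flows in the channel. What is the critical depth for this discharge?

At critical depth, Q² T / (g A³) = 1, i.e. A³/T = Q²/g = 42.9²/9.81 = 187.6.
Try y = 1.56 m: A³/T = 66.71 — low.
Try y = 1.92 m: A³/T = 188.4 — matches.

y_c = 1.92 m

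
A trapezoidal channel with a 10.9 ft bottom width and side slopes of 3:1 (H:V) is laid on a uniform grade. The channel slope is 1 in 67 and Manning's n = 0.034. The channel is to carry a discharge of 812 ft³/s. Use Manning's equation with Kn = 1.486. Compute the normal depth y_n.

y_n = 3.79 ft

Manning's equation rearranged: A R^(2/3) = nQ / (1.486·√S) = 0.034 × 812 / (1.486 × √0.01493) = 152.1.
Trying y = 4.5 ft: A R^(2/3) = 217.6 — high.
Trying y = 2.7 ft: A R^(2/3) = 76.85 — low.
Trying y = 3.79 ft: A R^(2/3) = 152.2 — ≈ 152.1.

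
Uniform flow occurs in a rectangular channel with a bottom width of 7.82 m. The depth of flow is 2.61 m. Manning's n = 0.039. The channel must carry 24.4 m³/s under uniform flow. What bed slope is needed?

Flow area A = b·y = 7.82 × 2.61 = 20.41 m². Wetted perimeter P = b + 2y = 7.82 + 2×2.61 = 13.04 m.
Hydraulic radius R = A/P = 20.41/13.04 = 1.565 m.
From Manning's equation, S = [nQ / (1 A R^(2/3))]² = [0.039 × 24.4 / (1 × 20.41 × 1.565^(2/3))]² = 0.0012.

S = 0.0012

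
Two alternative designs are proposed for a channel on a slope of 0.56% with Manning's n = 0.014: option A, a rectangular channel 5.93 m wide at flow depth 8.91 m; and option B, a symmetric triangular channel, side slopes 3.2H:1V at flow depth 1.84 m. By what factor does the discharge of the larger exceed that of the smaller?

9.06

Channel A: Flow area A = b·y = 5.93 × 8.91 = 52.84 m². Wetted perimeter P = b + 2y = 5.93 + 2×8.91 = 23.75 m. Hydraulic radius R = A/P = 52.84/23.75 = 2.225 m. Q_A = (1/0.014)·52.84·2.225^(2/3)·√0.0056 = 481.3 m³/s.
Channel B: For a triangular section with side slope z = 3.2: A = zy² = 3.2×1.84² = 10.83 m²; P = 2y√(1+z²) = 2×1.84×3.353 = 12.34 m. Hydraulic radius R = A/P = 10.83/12.34 = 0.8781 m. Q_B = (1/0.014)·10.83·0.8781^(2/3)·√0.0056 = 53.1 m³/s.
The larger discharge is 481.3 m³/s and the smaller is 53.1 m³/s; the ratio is 9.06.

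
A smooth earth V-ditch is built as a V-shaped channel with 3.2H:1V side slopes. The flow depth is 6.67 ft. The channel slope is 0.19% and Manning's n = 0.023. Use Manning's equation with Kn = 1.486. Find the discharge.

For a triangular section with side slope z = 3.2: A = zy² = 3.2×6.67² = 142.4 ft²; P = 2y√(1+z²) = 2×6.67×3.353 = 44.72 ft.
Hydraulic radius R = A/P = 142.4/44.72 = 3.183 ft.
Manning's equation: Q = (1.486/n) A R^(2/3) S^(1/2) = (1.486/0.023) × 142.4 × 3.183^(2/3) × 0.0019^(1/2) = 868 ft³/s.

Q = 868 ft³/s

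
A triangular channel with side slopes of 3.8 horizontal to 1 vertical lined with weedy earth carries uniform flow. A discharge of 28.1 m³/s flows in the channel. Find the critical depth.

y_c = 1.62 m

At critical depth, Q² T / (g A³) = 1, i.e. A³/T = Q²/g = 28.1²/9.81 = 80.49.
At y = 1.45 m: A³/T = 46.28 — too small.
At y = 1.62 m: A³/T = 80.56 — matches.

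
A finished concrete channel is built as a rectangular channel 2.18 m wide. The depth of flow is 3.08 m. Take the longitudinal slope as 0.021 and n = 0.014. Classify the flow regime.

supercritical

Flow area A = b·y = 2.18 × 3.08 = 6.714 m². Wetted perimeter P = b + 2y = 2.18 + 2×3.08 = 8.34 m.
Hydraulic radius R = A/P = 6.714/8.34 = 0.8051 m.
V = (1/n) R^(2/3) √S = (1/0.014) × 0.8051^(2/3) × √0.021 = 8.958 m/s. Hydraulic depth D_h = A/T = 6.714/2.18 = 3.08 m.
Froude number Fr = V/√(g·D_h) = 8.958/√(9.81×3.08) = 1.63, which is greater than 1, so the flow is supercritical.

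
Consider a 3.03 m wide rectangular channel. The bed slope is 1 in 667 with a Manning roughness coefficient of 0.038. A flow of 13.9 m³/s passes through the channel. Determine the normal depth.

Manning's equation rearranged: A R^(2/3) = nQ / (1·√S) = 0.038 × 13.9 / (√0.001499) = 13.64.
Trying y = 5.12 m: A R^(2/3) = 17.22 — over.
Trying y = 2.96 m: A R^(2/3) = 8.981 — short.
Trying y = 4.19 m: A R^(2/3) = 13.63 — matches.

y_n = 4.19 m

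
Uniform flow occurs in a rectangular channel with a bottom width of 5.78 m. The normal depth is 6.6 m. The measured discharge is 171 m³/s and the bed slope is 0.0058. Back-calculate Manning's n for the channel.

n = 0.0271

Flow area A = b·y = 5.78 × 6.6 = 38.15 m². Wetted perimeter P = b + 2y = 5.78 + 2×6.6 = 18.98 m.
Hydraulic radius R = A/P = 38.15/18.98 = 2.01 m.
Rearranging Manning's equation: n = (1/Q) A R^(2/3) S^(1/2) = (1/171) × 38.15 × 2.01^(2/3) × √0.0058 = 0.0271.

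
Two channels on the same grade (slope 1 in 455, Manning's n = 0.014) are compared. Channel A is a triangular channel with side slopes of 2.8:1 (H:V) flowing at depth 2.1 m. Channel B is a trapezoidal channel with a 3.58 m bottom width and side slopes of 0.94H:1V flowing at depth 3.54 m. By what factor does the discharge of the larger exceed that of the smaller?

Channel A: For a triangular section with side slope z = 2.8: A = zy² = 2.8×2.1² = 12.35 m²; P = 2y√(1+z²) = 2×2.1×2.973 = 12.49 m. Hydraulic radius R = A/P = 12.35/12.49 = 0.9888 m. Q_A = (1/0.014)·12.35·0.9888^(2/3)·√0.002198 = 41.04 m³/s.
Channel B: With bottom width b = 3.58 m and side slope z = 0.94: A = (b + zy)y = (3.58 + 0.94×3.54)×3.54 = 24.45 m²; P = b + 2y√(1+z²) = 3.58 + 2×3.54×1.372 = 13.3 m. Hydraulic radius R = A/P = 24.45/13.3 = 1.839 m. Q_B = (1/0.014)·24.45·1.839^(2/3)·√0.002198 = 122.9 m³/s.
The larger discharge is 122.9 m³/s and the smaller is 41.04 m³/s; the ratio is 2.99.

2.99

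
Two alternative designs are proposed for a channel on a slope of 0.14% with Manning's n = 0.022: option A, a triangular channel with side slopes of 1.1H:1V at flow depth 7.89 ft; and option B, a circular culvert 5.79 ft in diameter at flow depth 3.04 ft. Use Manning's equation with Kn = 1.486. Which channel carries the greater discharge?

channel A

Channel A: For a triangular section with side slope z = 1.1: A = zy² = 1.1×7.89² = 68.48 ft²; P = 2y√(1+z²) = 2×7.89×1.487 = 23.46 ft. Hydraulic radius R = A/P = 68.48/23.46 = 2.919 ft. Q_A = (1.486/0.022)·68.48·2.919^(2/3)·√0.0014 = 353.5 ft³/s.
Channel B: For a circular section of diameter D = 5.79 ft at depth y = 3.04 ft, the central angle is θ = 2 arccos(1 − 2y/D) = 3.242 rad. Then A = (D²/8)(θ − sin θ) = 14 ft² and P = Dθ/2 = 9.385 ft. Hydraulic radius R = A/P = 14/9.385 = 1.492 ft. Q_B = (1.486/0.022)·14·1.492^(2/3)·√0.0014 = 46.22 ft³/s.
Q_A = 353.5 ft³/s vs Q_B = 46.22 ft³/s, so channel A carries more.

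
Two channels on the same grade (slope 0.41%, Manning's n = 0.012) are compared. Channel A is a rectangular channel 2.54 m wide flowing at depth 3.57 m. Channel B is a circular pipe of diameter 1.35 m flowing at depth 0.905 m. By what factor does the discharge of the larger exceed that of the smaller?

15.8

Channel A: Flow area A = b·y = 2.54 × 3.57 = 9.068 m². Wetted perimeter P = b + 2y = 2.54 + 2×3.57 = 9.68 m. Hydraulic radius R = A/P = 9.068/9.68 = 0.9368 m. Q_A = (1/0.012)·9.068·0.9368^(2/3)·√0.0041 = 46.32 m³/s.
Channel B: For a circular section of diameter D = 1.35 m at depth y = 0.905 m, the central angle is θ = 2 arccos(1 − 2y/D) = 3.837 rad. Then A = (D²/8)(θ − sin θ) = 1.02 m² and P = Dθ/2 = 2.59 m. Hydraulic radius R = A/P = 1.02/2.59 = 0.3939 m. Q_B = (1/0.012)·1.02·0.3939^(2/3)·√0.0041 = 2.925 m³/s.
The larger discharge is 46.32 m³/s and the smaller is 2.925 m³/s; the ratio is 15.8.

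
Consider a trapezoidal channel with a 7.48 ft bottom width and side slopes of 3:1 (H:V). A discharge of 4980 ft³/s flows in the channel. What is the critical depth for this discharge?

y_c = 9.97 ft

At critical depth, Q² T / (g A³) = 1, i.e. A³/T = Q²/g = 4980²/32.2 = 770200.
Trying y = 12.2 ft: A³/T = 1928000 — too large.
Trying y = 6.94 ft: A³/T = 154200 — too small.
Trying y = 9.97 ft: A³/T = 769700 — matches.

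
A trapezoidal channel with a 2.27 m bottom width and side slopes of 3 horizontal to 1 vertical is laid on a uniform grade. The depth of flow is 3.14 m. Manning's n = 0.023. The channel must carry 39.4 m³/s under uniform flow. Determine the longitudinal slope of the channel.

With bottom width b = 2.27 m and side slope z = 3: A = (b + zy)y = (2.27 + 3×3.14)×3.14 = 36.71 m²; P = b + 2y√(1+z²) = 2.27 + 2×3.14×3.162 = 22.13 m.
Hydraulic radius R = A/P = 36.71/22.13 = 1.659 m.
From Manning's equation, S = [nQ / (1 A R^(2/3))]² = [0.023 × 39.4 / (1 × 36.71 × 1.659^(2/3))]² = 0.00031.

S = 0.00031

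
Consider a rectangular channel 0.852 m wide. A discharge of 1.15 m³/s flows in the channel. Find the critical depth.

y_c = 0.571 m

For a rectangular channel, critical depth y_c = (q²/g)^(1/3) where q = Q/b = 1.15/0.852 = 1.35 m²/s.
So y_c = (1.35²/9.81)^(1/3) = 0.571 m.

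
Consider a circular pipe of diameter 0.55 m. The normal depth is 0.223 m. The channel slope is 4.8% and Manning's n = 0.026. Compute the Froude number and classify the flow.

For a circular section of diameter D = 0.55 m at depth y = 0.223 m, the central angle is θ = 2 arccos(1 − 2y/D) = 2.761 rad. Then A = (D²/8)(θ − sin θ) = 0.09036 m² and P = Dθ/2 = 0.7593 m.
Hydraulic radius R = A/P = 0.09036/0.7593 = 0.119 m.
V = (1/n) R^(2/3) √S = (1/0.026) × 0.119^(2/3) × √0.048 = 2.039 m/s. Hydraulic depth D_h = A/T = 0.09036/0.5401 = 0.1673 m.
Froude number Fr = V/√(g·D_h) = 2.039/√(9.81×0.1673) = 1.59, which is greater than 1, so the flow is supercritical.

supercritical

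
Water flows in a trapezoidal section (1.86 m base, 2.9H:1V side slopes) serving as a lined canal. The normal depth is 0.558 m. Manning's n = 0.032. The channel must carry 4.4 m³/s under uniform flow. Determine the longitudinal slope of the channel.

With bottom width b = 1.86 m and side slope z = 2.9: A = (b + zy)y = (1.86 + 2.9×0.558)×0.558 = 1.941 m²; P = b + 2y√(1+z²) = 1.86 + 2×0.558×3.068 = 5.283 m.
Hydraulic radius R = A/P = 1.941/5.283 = 0.3673 m.
From Manning's equation, S = [nQ / (1 A R^(2/3))]² = [0.032 × 4.4 / (1 × 1.941 × 0.3673^(2/3))]² = 0.02.

S = 0.02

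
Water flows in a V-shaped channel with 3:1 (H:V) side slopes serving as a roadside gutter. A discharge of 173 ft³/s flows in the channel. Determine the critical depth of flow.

At critical depth, Q² T / (g A³) = 1, i.e. A³/T = Q²/g = 173²/32.2 = 929.5.
Trying y = 3.27 ft: A³/T = 1682 — over.
Trying y = 2.9 ft: A³/T = 923 — close enough.

y_c = 2.9 ft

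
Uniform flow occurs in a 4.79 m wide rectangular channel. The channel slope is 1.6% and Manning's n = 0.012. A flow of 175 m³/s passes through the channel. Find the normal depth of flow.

Manning's equation rearranged: A R^(2/3) = nQ / (1·√S) = 0.012 × 175 / (√0.016) = 16.6.
Try y = 2.1 m: A R^(2/3) = 10.84 — too small.
Try y = 2.89 m: A R^(2/3) = 16.57 — ≈ 16.6.

y_n = 2.89 m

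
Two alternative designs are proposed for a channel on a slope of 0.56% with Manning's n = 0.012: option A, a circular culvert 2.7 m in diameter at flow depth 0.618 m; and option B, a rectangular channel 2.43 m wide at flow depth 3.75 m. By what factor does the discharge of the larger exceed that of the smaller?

Channel A: For a circular section of diameter D = 2.7 m at depth y = 0.618 m, the central angle is θ = 2 arccos(1 − 2y/D) = 1.995 rad. Then A = (D²/8)(θ − sin θ) = 0.988 m² and P = Dθ/2 = 2.694 m. Hydraulic radius R = A/P = 0.988/2.694 = 0.3668 m. Q_A = (1/0.012)·0.988·0.3668^(2/3)·√0.0056 = 3.157 m³/s.
Channel B: Flow area A = b·y = 2.43 × 3.75 = 9.113 m². Wetted perimeter P = b + 2y = 2.43 + 2×3.75 = 9.93 m. Hydraulic radius R = A/P = 9.113/9.93 = 0.9177 m. Q_B = (1/0.012)·9.113·0.9177^(2/3)·√0.0056 = 53.66 m³/s.
The larger discharge is 53.66 m³/s and the smaller is 3.157 m³/s; the ratio is 17.

17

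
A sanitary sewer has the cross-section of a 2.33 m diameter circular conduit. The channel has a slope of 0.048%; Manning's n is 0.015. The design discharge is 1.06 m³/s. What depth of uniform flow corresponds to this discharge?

y_n = 0.784 m

Manning's equation rearranged: A R^(2/3) = nQ / (1·√S) = 0.015 × 1.06 / (√0.00048) = 0.7257.
Try y = 0.569 m: A R^(2/3) = 0.3888 — short.
Try y = 0.926 m: A R^(2/3) = 0.9904 — over.
Try y = 0.784 m: A R^(2/3) = 0.7258 — matches.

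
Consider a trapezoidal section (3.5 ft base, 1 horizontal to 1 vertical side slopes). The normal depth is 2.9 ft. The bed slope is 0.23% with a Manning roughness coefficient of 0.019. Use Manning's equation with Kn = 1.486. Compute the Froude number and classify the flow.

subcritical

With bottom width b = 3.5 ft and side slope z = 1: A = (b + zy)y = (3.5 + 1×2.9)×2.9 = 18.56 ft²; P = b + 2y√(1+z²) = 3.5 + 2×2.9×1.414 = 11.7 ft.
Hydraulic radius R = A/P = 18.56/11.7 = 1.586 ft.
V = (1.486/n) R^(2/3) √S = (1.486/0.019) × 1.586^(2/3) × √0.0023 = 5.101 ft/s. Hydraulic depth D_h = A/T = 18.56/9.3 = 1.996 ft.
Froude number Fr = V/√(g·D_h) = 5.101/√(32.2×1.996) = 0.636, which is less than 1, so the flow is subcritical.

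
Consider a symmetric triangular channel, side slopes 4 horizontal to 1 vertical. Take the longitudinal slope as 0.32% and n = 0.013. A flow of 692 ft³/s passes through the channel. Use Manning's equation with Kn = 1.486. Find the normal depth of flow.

y_n = 4.11 ft

Manning's equation rearranged: A R^(2/3) = nQ / (1.486·√S) = 0.013 × 692 / (1.486 × √0.0032) = 107.
Try y = 4.86 ft: A R^(2/3) = 167.4 — too large.
Try y = 3.64 ft: A R^(2/3) = 77.42 — too small.
Try y = 4.11 ft: A R^(2/3) = 107 — ≈ 107.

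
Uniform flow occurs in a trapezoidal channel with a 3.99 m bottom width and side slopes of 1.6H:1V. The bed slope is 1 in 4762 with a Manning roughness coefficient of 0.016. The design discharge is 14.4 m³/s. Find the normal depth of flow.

Manning's equation rearranged: A R^(2/3) = nQ / (1·√S) = 0.016 × 14.4 / (√0.00021) = 15.9.
Try y = 2.45 m: A R^(2/3) = 24.99 — high.
Try y = 1.95 m: A R^(2/3) = 15.84 — matches.

y_n = 1.95 m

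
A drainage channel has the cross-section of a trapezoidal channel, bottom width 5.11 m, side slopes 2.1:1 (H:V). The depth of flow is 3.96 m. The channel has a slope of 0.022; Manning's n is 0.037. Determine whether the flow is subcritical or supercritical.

supercritical

With bottom width b = 5.11 m and side slope z = 2.1: A = (b + zy)y = (5.11 + 2.1×3.96)×3.96 = 53.17 m²; P = b + 2y√(1+z²) = 5.11 + 2×3.96×2.326 = 23.53 m.
Hydraulic radius R = A/P = 53.17/23.53 = 2.259 m.
V = (1/n) R^(2/3) √S = (1/0.037) × 2.259^(2/3) × √0.022 = 6.902 m/s. Hydraulic depth D_h = A/T = 53.17/21.74 = 2.445 m.
Froude number Fr = V/√(g·D_h) = 6.902/√(9.81×2.445) = 1.41, which is greater than 1, so the flow is supercritical.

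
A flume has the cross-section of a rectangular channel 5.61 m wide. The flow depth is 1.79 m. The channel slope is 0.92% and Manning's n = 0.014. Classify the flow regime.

supercritical

Flow area A = b·y = 5.61 × 1.79 = 10.04 m². Wetted perimeter P = b + 2y = 5.61 + 2×1.79 = 9.19 m.
Hydraulic radius R = A/P = 10.04/9.19 = 1.093 m.
V = (1/n) R^(2/3) √S = (1/0.014) × 1.093^(2/3) × √0.0092 = 7.268 m/s. Hydraulic depth D_h = A/T = 10.04/5.61 = 1.79 m.
Froude number Fr = V/√(g·D_h) = 7.268/√(9.81×1.79) = 1.73, which is greater than 1, so the flow is supercritical.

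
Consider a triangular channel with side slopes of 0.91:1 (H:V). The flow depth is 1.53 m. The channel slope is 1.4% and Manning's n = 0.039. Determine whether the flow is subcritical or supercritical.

subcritical

For a triangular section with side slope z = 0.91: A = zy² = 0.91×1.53² = 2.13 m²; P = 2y√(1+z²) = 2×1.53×1.352 = 4.137 m.
Hydraulic radius R = A/P = 2.13/4.137 = 0.5149 m.
V = (1/n) R^(2/3) √S = (1/0.039) × 0.5149^(2/3) × √0.014 = 1.949 m/s. Hydraulic depth D_h = A/T = 2.13/2.785 = 0.765 m.
Froude number Fr = V/√(g·D_h) = 1.949/√(9.81×0.765) = 0.711, which is less than 1, so the flow is subcritical.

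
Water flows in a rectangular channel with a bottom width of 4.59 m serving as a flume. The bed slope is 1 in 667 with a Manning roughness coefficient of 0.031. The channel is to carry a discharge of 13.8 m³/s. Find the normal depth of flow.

Manning's equation rearranged: A R^(2/3) = nQ / (1·√S) = 0.031 × 13.8 / (√0.001499) = 11.05.
At y = 2.4 m: A R^(2/3) = 12.25 — too large.
At y = 1.86 m: A R^(2/3) = 8.692 — too small.
At y = 2.22 m: A R^(2/3) = 11.04 — ≈ 11.05.

y_n = 2.22 m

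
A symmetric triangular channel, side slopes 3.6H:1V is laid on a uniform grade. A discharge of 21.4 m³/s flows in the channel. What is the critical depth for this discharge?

y_c = 1.48 m

At critical depth, Q² T / (g A³) = 1, i.e. A³/T = Q²/g = 21.4²/9.81 = 46.68.
Trying y = 1.29 m: A³/T = 23.15 — too small.
Trying y = 1.65 m: A³/T = 79.25 — too large.
Trying y = 1.48 m: A³/T = 46.01 — close enough.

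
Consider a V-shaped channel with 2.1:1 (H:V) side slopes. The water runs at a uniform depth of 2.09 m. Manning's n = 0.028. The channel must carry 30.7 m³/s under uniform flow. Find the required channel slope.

For a triangular section with side slope z = 2.1: A = zy² = 2.1×2.09² = 9.173 m²; P = 2y√(1+z²) = 2×2.09×2.326 = 9.722 m.
Hydraulic radius R = A/P = 9.173/9.722 = 0.9435 m.
From Manning's equation, S = [nQ / (1 A R^(2/3))]² = [0.028 × 30.7 / (1 × 9.173 × 0.9435^(2/3))]² = 0.00949.

S = 0.00949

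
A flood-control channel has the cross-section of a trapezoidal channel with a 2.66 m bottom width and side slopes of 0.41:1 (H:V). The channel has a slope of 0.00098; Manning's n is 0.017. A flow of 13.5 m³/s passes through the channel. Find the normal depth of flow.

Manning's equation rearranged: A R^(2/3) = nQ / (1·√S) = 0.017 × 13.5 / (√0.00098) = 7.331.
Trying y = 2.32 m: A R^(2/3) = 8.882 — over.
Trying y = 1.62 m: A R^(2/3) = 4.923 — short.
Trying y = 2.07 m: A R^(2/3) = 7.35 — ≈ 7.331.

y_n = 2.07 m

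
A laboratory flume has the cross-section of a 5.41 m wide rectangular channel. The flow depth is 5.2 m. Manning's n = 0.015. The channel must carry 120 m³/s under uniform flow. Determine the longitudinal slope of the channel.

S = 0.0019

Flow area A = b·y = 5.41 × 5.2 = 28.13 m². Wetted perimeter P = b + 2y = 5.41 + 2×5.2 = 15.81 m.
Hydraulic radius R = A/P = 28.13/15.81 = 1.779 m.
From Manning's equation, S = [nQ / (1 A R^(2/3))]² = [0.015 × 120 / (1 × 28.13 × 1.779^(2/3))]² = 0.0019.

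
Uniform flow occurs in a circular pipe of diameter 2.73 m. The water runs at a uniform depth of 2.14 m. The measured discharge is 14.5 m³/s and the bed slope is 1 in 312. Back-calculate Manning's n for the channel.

For a circular section of diameter D = 2.73 m at depth y = 2.14 m, the central angle is θ = 2 arccos(1 − 2y/D) = 4.349 rad. Then A = (D²/8)(θ − sin θ) = 4.923 m² and P = Dθ/2 = 5.937 m.
Hydraulic radius R = A/P = 4.923/5.937 = 0.8292 m.
Rearranging Manning's equation: n = (1/Q) A R^(2/3) S^(1/2) = (1/14.5) × 4.923 × 0.8292^(2/3) × √0.003205 = 0.017.

n = 0.017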